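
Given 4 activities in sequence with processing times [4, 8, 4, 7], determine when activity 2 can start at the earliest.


Activity 2 starts after activities 1 through 1 complete.
Predecessor durations: [4]
ES = 4 = 4

4


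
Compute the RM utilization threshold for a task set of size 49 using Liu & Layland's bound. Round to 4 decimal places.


Compute 2^(1/49) = 1.0142463870
Subtract 1: 1.0142463870 - 1 = 0.0142463870
Multiply by n: 49 * 0.0142463870 = 0.6980729630
Round to 4 dp: 0.6981

0.6981


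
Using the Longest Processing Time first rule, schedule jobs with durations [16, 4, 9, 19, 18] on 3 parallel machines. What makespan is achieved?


Sort jobs in decreasing order (LPT): [19, 18, 16, 9, 4]
Assign each job to the least loaded machine:
  Machine 1: jobs [19], load = 19
  Machine 2: jobs [18, 4], load = 22
  Machine 3: jobs [16, 9], load = 25
Makespan = max load = 25

25


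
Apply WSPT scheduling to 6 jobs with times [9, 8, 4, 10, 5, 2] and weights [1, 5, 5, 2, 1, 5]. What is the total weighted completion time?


Compute p/w ratios and sort ascending (WSPT): [(2, 5), (4, 5), (8, 5), (10, 2), (5, 1), (9, 1)]
Compute weighted completion times:
  Job (p=2,w=5): C=2, w*C=5*2=10
  Job (p=4,w=5): C=6, w*C=5*6=30
  Job (p=8,w=5): C=14, w*C=5*14=70
  Job (p=10,w=2): C=24, w*C=2*24=48
  Job (p=5,w=1): C=29, w*C=1*29=29
  Job (p=9,w=1): C=38, w*C=1*38=38
Total weighted completion time = 225

225


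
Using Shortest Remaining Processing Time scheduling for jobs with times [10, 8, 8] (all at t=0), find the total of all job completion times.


Since all jobs arrive at t=0, SRPT equals SPT ordering.
SPT order: [8, 8, 10]
Completion times:
  Job 1: p=8, C=8
  Job 2: p=8, C=16
  Job 3: p=10, C=26
Total completion time = 8 + 16 + 26 = 50

50


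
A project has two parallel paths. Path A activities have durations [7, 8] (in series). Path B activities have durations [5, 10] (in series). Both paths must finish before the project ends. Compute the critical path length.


Path A total = 7 + 8 = 15
Path B total = 5 + 10 = 15
Critical path = longest path = max(15, 15) = 15

15


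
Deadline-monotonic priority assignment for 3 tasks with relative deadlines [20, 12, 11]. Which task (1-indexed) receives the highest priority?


Sort tasks by relative deadline (ascending):
  Task 3: deadline = 11
  Task 2: deadline = 12
  Task 1: deadline = 20
Priority order (highest first): [3, 2, 1]
Highest priority task = 3

3


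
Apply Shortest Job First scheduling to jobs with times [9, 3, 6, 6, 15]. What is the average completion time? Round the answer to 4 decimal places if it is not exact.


SJF order (ascending): [3, 6, 6, 9, 15]
Completion times:
  Job 1: burst=3, C=3
  Job 2: burst=6, C=9
  Job 3: burst=6, C=15
  Job 4: burst=9, C=24
  Job 5: burst=15, C=39
Average completion = 90/5 = 18.0

18.0


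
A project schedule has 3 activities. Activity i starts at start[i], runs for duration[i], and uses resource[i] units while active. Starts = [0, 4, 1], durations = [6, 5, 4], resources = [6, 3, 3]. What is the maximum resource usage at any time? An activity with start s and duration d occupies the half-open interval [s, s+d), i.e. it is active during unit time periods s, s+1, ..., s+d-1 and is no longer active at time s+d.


Each activity i is active on [start_i, start_i + duration_i).
Compute total resource usage per time slot:
  t=0: active resources = [6], total = 6
  t=1: active resources = [6, 3], total = 9
  t=2: active resources = [6, 3], total = 9
  t=3: active resources = [6, 3], total = 9
  t=4: active resources = [6, 3, 3], total = 12
  t=5: active resources = [6, 3], total = 9
  t=6: active resources = [3], total = 3
  t=7: active resources = [3], total = 3
  t=8: active resources = [3], total = 3
Peak resource demand = 12

12


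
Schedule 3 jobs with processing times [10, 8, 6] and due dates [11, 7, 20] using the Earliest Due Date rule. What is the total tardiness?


Sort by due date (EDD order): [(8, 7), (10, 11), (6, 20)]
Compute completion times and tardiness:
  Job 1: p=8, d=7, C=8, tardiness=max(0,8-7)=1
  Job 2: p=10, d=11, C=18, tardiness=max(0,18-11)=7
  Job 3: p=6, d=20, C=24, tardiness=max(0,24-20)=4
Total tardiness = 12

12


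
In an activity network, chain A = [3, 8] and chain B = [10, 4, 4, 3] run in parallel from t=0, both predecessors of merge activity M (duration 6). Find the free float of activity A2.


ES(A2) = sum of predecessors on chain A = 3
EF(A2) = ES + duration = 3 + 8 = 11
Successor of A2 is M. ES(M) = max(sum(A), sum(B)) = max(11, 21) = 21
Free float = ES(successor) - EF(current) = 21 - 11 = 10

10


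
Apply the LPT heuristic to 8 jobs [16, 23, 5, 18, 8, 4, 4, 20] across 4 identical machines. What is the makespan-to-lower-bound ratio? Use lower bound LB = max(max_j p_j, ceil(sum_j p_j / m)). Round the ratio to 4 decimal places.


LPT order: [23, 20, 18, 16, 8, 5, 4, 4]
Machine loads after assignment: [27, 24, 23, 24]
LPT makespan = 27
Lower bound = max(max_job, ceil(total/4)) = max(23, 25) = 25
Ratio = 27 / 25 = 1.08

1.08


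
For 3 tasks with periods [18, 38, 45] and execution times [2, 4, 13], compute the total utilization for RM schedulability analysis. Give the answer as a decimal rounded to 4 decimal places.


Compute individual utilizations (exact fractions):
  Task 1: C/T = 2/18 = 1/9 (approx. 0.1111)
  Task 2: C/T = 4/38 = 2/19 (approx. 0.1053)
  Task 3: C/T = 13/45 (approx. 0.2889)
Total utilization U = 1/9 + 2/19 + 13/45 = 48/95
Rounded to 4 decimal places: U = 0.5053
RM (Liu & Layland) bound for 3 tasks = 0.779763; compare with U = 48/95 (approx. 0.505263)
U <= bound, so schedulable by RM sufficient condition.

0.5053


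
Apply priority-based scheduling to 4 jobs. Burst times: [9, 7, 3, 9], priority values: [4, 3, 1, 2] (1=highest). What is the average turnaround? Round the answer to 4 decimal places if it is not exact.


Sort by priority (ascending = highest first):
Order: [(1, 3), (2, 9), (3, 7), (4, 9)]
Completion times:
  Priority 1, burst=3, C=3
  Priority 2, burst=9, C=12
  Priority 3, burst=7, C=19
  Priority 4, burst=9, C=28
Average turnaround = 62/4 = 15.5

15.5


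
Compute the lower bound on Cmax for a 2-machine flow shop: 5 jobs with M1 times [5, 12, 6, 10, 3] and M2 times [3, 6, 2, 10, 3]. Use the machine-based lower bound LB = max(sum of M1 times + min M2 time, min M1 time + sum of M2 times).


LB1 = sum(M1 times) + min(M2 times) = 36 + 2 = 38
LB2 = min(M1 times) + sum(M2 times) = 3 + 24 = 27
Lower bound = max(LB1, LB2) = max(38, 27) = 38

38


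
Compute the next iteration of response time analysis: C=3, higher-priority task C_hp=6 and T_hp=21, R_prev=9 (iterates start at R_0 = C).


R_next = C + ceil(R_prev / T_hp) * C_hp
ceil(9 / 21) = ceil(0.4286) = 1
Interference = 1 * 6 = 6
R_next = 3 + 6 = 9
R_next = R_prev, so the iteration has converged (response time = 9).

9


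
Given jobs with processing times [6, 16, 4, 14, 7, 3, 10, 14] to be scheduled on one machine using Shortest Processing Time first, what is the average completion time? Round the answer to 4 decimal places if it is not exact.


Sort jobs by processing time (SPT order): [3, 4, 6, 7, 10, 14, 14, 16]
Compute completion times sequentially:
  Job 1: processing = 3, completes at 3
  Job 2: processing = 4, completes at 7
  Job 3: processing = 6, completes at 13
  Job 4: processing = 7, completes at 20
  Job 5: processing = 10, completes at 30
  Job 6: processing = 14, completes at 44
  Job 7: processing = 14, completes at 58
  Job 8: processing = 16, completes at 74
Sum of completion times = 249
Average completion time = 249/8 = 31.125

31.125


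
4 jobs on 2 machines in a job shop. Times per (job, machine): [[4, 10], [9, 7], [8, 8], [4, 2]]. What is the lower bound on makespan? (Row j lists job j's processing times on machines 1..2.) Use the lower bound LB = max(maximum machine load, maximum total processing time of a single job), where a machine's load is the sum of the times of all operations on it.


Machine loads:
  Machine 1: 4 + 9 + 8 + 4 = 25
  Machine 2: 10 + 7 + 8 + 2 = 27
Max machine load = 27
Job totals:
  Job 1: 14
  Job 2: 16
  Job 3: 16
  Job 4: 6
Max job total = 16
Lower bound = max(27, 16) = 27

27


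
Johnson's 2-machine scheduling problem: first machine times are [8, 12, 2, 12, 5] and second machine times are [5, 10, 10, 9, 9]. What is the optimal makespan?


Apply Johnson's rule:
  Group 1 (a <= b): [(3, 2, 10), (5, 5, 9)]
  Group 2 (a > b): [(2, 12, 10), (4, 12, 9), (1, 8, 5)]
Optimal job order: [3, 5, 2, 4, 1]
Schedule:
  Job 3: M1 done at 2, M2 done at 12
  Job 5: M1 done at 7, M2 done at 21
  Job 2: M1 done at 19, M2 done at 31
  Job 4: M1 done at 31, M2 done at 40
  Job 1: M1 done at 39, M2 done at 45
Makespan = 45

45


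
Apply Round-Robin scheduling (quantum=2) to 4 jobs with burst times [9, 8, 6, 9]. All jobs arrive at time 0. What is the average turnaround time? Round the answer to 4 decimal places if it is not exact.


Time quantum = 2
Execution trace:
  J1 runs 2 units, time = 2
  J2 runs 2 units, time = 4
  J3 runs 2 units, time = 6
  J4 runs 2 units, time = 8
  J1 runs 2 units, time = 10
  J2 runs 2 units, time = 12
  J3 runs 2 units, time = 14
  J4 runs 2 units, time = 16
  J1 runs 2 units, time = 18
  J2 runs 2 units, time = 20
  J3 runs 2 units, time = 22
  J4 runs 2 units, time = 24
  J1 runs 2 units, time = 26
  J2 runs 2 units, time = 28
  J4 runs 2 units, time = 30
  J1 runs 1 units, time = 31
  J4 runs 1 units, time = 32
Finish times: [31, 28, 22, 32]
Average turnaround = 113/4 = 28.25

28.25


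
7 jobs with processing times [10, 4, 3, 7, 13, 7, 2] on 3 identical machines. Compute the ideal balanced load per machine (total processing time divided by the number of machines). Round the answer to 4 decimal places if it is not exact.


Total processing time = 10 + 4 + 3 + 7 + 13 + 7 + 2 = 46
Number of machines = 3
Ideal balanced load = 46 / 3 = 15.3333

15.3333


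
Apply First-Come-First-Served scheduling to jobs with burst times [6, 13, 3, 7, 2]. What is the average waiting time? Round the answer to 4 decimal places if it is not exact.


FCFS order (as given): [6, 13, 3, 7, 2]
Waiting times:
  Job 1: wait = 0
  Job 2: wait = 6
  Job 3: wait = 19
  Job 4: wait = 22
  Job 5: wait = 29
Sum of waiting times = 76
Average waiting time = 76/5 = 15.2

15.2


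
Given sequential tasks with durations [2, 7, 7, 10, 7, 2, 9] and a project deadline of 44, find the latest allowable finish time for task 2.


LF(activity 2) = deadline - sum of successor durations
Successors: activities 3 through 7 with durations [7, 10, 7, 2, 9]
Sum of successor durations = 35
LF = 44 - 35 = 9

9


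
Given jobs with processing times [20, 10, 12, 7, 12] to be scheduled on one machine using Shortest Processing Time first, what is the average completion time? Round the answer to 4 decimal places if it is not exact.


Sort jobs by processing time (SPT order): [7, 10, 12, 12, 20]
Compute completion times sequentially:
  Job 1: processing = 7, completes at 7
  Job 2: processing = 10, completes at 17
  Job 3: processing = 12, completes at 29
  Job 4: processing = 12, completes at 41
  Job 5: processing = 20, completes at 61
Sum of completion times = 155
Average completion time = 155/5 = 31.0

31.0


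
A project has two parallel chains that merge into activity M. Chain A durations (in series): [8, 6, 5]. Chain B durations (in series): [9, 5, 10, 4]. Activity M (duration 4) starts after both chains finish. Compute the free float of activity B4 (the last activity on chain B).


ES(B4) = sum of predecessors on chain B = 24
EF(B4) = ES + duration = 24 + 4 = 28
Successor of B4 is M. ES(M) = max(sum(A), sum(B)) = max(19, 28) = 28
Free float = ES(successor) - EF(current) = 28 - 28 = 0

0


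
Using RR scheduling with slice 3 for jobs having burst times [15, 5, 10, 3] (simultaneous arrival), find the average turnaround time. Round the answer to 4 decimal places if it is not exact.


Time quantum = 3
Execution trace:
  J1 runs 3 units, time = 3
  J2 runs 3 units, time = 6
  J3 runs 3 units, time = 9
  J4 runs 3 units, time = 12
  J1 runs 3 units, time = 15
  J2 runs 2 units, time = 17
  J3 runs 3 units, time = 20
  J1 runs 3 units, time = 23
  J3 runs 3 units, time = 26
  J1 runs 3 units, time = 29
  J3 runs 1 units, time = 30
  J1 runs 3 units, time = 33
Finish times: [33, 17, 30, 12]
Average turnaround = 92/4 = 23.0

23.0


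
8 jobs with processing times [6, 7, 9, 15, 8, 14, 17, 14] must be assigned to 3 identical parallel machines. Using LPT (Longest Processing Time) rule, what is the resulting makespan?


Sort jobs in decreasing order (LPT): [17, 15, 14, 14, 9, 8, 7, 6]
Assign each job to the least loaded machine:
  Machine 1: jobs [17, 8, 6], load = 31
  Machine 2: jobs [15, 9, 7], load = 31
  Machine 3: jobs [14, 14], load = 28
Makespan = max load = 31

31


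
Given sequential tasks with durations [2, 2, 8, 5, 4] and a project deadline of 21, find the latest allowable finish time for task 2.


LF(activity 2) = deadline - sum of successor durations
Successors: activities 3 through 5 with durations [8, 5, 4]
Sum of successor durations = 17
LF = 21 - 17 = 4

4


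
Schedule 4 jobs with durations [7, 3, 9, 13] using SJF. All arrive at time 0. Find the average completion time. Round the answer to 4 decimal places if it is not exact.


SJF order (ascending): [3, 7, 9, 13]
Completion times:
  Job 1: burst=3, C=3
  Job 2: burst=7, C=10
  Job 3: burst=9, C=19
  Job 4: burst=13, C=32
Average completion = 64/4 = 16.0

16.0


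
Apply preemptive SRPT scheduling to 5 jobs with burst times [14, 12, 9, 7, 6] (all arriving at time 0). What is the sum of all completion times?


Since all jobs arrive at t=0, SRPT equals SPT ordering.
SPT order: [6, 7, 9, 12, 14]
Completion times:
  Job 1: p=6, C=6
  Job 2: p=7, C=13
  Job 3: p=9, C=22
  Job 4: p=12, C=34
  Job 5: p=14, C=48
Total completion time = 6 + 13 + 22 + 34 + 48 = 123

123


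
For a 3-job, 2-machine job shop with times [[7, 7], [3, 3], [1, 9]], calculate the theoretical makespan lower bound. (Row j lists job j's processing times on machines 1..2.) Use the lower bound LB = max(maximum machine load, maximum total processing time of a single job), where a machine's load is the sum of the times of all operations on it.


Machine loads:
  Machine 1: 7 + 3 + 1 = 11
  Machine 2: 7 + 3 + 9 = 19
Max machine load = 19
Job totals:
  Job 1: 14
  Job 2: 6
  Job 3: 10
Max job total = 14
Lower bound = max(19, 14) = 19

19


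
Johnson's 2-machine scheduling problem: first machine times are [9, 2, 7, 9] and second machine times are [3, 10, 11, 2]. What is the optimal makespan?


Apply Johnson's rule:
  Group 1 (a <= b): [(2, 2, 10), (3, 7, 11)]
  Group 2 (a > b): [(1, 9, 3), (4, 9, 2)]
Optimal job order: [2, 3, 1, 4]
Schedule:
  Job 2: M1 done at 2, M2 done at 12
  Job 3: M1 done at 9, M2 done at 23
  Job 1: M1 done at 18, M2 done at 26
  Job 4: M1 done at 27, M2 done at 29
Makespan = 29

29


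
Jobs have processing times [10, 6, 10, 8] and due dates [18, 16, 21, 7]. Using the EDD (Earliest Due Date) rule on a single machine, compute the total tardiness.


Sort by due date (EDD order): [(8, 7), (6, 16), (10, 18), (10, 21)]
Compute completion times and tardiness:
  Job 1: p=8, d=7, C=8, tardiness=max(0,8-7)=1
  Job 2: p=6, d=16, C=14, tardiness=max(0,14-16)=0
  Job 3: p=10, d=18, C=24, tardiness=max(0,24-18)=6
  Job 4: p=10, d=21, C=34, tardiness=max(0,34-21)=13
Total tardiness = 20

20


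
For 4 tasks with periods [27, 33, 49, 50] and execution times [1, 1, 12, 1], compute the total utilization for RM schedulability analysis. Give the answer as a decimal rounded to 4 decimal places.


Compute individual utilizations (exact fractions):
  Task 1: C/T = 1/27 (approx. 0.037)
  Task 2: C/T = 1/33 (approx. 0.0303)
  Task 3: C/T = 12/49 (approx. 0.2449)
  Task 4: C/T = 1/50 (approx. 0.02)
Total utilization U = 1/27 + 1/33 + 12/49 + 1/50 = 241753/727650
Rounded to 4 decimal places: U = 0.3322
RM (Liu & Layland) bound for 4 tasks = 0.756828; compare with U = 241753/727650 (approx. 0.332238)
U <= bound, so schedulable by RM sufficient condition.

0.3322


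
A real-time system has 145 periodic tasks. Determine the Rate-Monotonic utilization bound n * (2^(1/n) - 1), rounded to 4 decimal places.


Compute 2^(1/145) = 1.0047917694
Subtract 1: 1.0047917694 - 1 = 0.0047917694
Multiply by n: 145 * 0.0047917694 = 0.6948065630
Round to 4 dp: 0.6948

0.6948


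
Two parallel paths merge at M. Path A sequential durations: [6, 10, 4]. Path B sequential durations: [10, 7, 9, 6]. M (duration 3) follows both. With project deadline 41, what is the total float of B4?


Forward pass: ES(B4) = sum of predecessors on chain B = 26
EF = ES + duration = 26 + 6 = 32
Backward pass: LF(M) = deadline = 41; LS(M) = 41 - 3 = 38
LF(B4) = LS(M) - sum(successors on chain B) = 38 - 0 = 38
LS = LF - duration = 38 - 6 = 32
Total float = LS - ES = 32 - 26 = 6

6


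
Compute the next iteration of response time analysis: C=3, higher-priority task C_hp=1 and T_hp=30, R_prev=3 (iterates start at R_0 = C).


R_next = C + ceil(R_prev / T_hp) * C_hp
ceil(3 / 30) = ceil(0.1) = 1
Interference = 1 * 1 = 1
R_next = 3 + 1 = 4

4


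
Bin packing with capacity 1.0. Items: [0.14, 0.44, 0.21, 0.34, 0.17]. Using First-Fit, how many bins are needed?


Place items sequentially using First-Fit:
  Item 0.14 -> new Bin 1
  Item 0.44 -> Bin 1 (now 0.58)
  Item 0.21 -> Bin 1 (now 0.79)
  Item 0.34 -> new Bin 2
  Item 0.17 -> Bin 1 (now 0.96)
Total bins used = 2

2


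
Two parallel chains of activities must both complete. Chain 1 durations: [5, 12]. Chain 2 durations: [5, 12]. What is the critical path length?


Path A total = 5 + 12 = 17
Path B total = 5 + 12 = 17
Critical path = longest path = max(17, 17) = 17

17


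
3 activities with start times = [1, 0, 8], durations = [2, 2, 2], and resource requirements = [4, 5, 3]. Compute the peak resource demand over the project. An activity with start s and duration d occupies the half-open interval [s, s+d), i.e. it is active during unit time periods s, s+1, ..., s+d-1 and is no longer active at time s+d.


Each activity i is active on [start_i, start_i + duration_i).
Compute total resource usage per time slot:
  t=0: active resources = [5], total = 5
  t=1: active resources = [4, 5], total = 9
  t=2: active resources = [4], total = 4
  t=3: active resources = [], total = 0
  t=4: active resources = [], total = 0
  t=5: active resources = [], total = 0
  t=6: active resources = [], total = 0
  t=7: active resources = [], total = 0
  t=8: active resources = [3], total = 3
  t=9: active resources = [3], total = 3
Peak resource demand = 9

9


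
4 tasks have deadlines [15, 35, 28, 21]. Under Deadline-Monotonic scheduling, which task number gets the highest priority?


Sort tasks by relative deadline (ascending):
  Task 1: deadline = 15
  Task 4: deadline = 21
  Task 3: deadline = 28
  Task 2: deadline = 35
Priority order (highest first): [1, 4, 3, 2]
Highest priority task = 1

1


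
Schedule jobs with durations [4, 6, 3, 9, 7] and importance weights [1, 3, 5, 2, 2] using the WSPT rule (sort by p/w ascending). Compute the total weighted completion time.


Compute p/w ratios and sort ascending (WSPT): [(3, 5), (6, 3), (7, 2), (4, 1), (9, 2)]
Compute weighted completion times:
  Job (p=3,w=5): C=3, w*C=5*3=15
  Job (p=6,w=3): C=9, w*C=3*9=27
  Job (p=7,w=2): C=16, w*C=2*16=32
  Job (p=4,w=1): C=20, w*C=1*20=20
  Job (p=9,w=2): C=29, w*C=2*29=58
Total weighted completion time = 152

152


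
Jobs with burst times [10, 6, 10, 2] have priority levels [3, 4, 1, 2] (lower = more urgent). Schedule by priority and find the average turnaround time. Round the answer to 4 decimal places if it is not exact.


Sort by priority (ascending = highest first):
Order: [(1, 10), (2, 2), (3, 10), (4, 6)]
Completion times:
  Priority 1, burst=10, C=10
  Priority 2, burst=2, C=12
  Priority 3, burst=10, C=22
  Priority 4, burst=6, C=28
Average turnaround = 72/4 = 18.0

18.0


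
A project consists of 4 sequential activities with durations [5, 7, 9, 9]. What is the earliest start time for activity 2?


Activity 2 starts after activities 1 through 1 complete.
Predecessor durations: [5]
ES = 5 = 5

5


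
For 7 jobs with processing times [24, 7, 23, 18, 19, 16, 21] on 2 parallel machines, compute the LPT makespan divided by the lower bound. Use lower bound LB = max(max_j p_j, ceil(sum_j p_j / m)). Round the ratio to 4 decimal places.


LPT order: [24, 23, 21, 19, 18, 16, 7]
Machine loads after assignment: [61, 67]
LPT makespan = 67
Lower bound = max(max_job, ceil(total/2)) = max(24, 64) = 64
Ratio = 67 / 64 = 1.0469

1.0469


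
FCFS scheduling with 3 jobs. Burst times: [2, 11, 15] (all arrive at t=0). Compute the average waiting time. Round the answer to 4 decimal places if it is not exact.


FCFS order (as given): [2, 11, 15]
Waiting times:
  Job 1: wait = 0
  Job 2: wait = 2
  Job 3: wait = 13
Sum of waiting times = 15
Average waiting time = 15/3 = 5.0

5.0


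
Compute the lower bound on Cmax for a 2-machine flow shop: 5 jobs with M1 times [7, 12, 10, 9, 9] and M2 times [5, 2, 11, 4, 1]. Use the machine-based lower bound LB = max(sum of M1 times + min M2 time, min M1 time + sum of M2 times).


LB1 = sum(M1 times) + min(M2 times) = 47 + 1 = 48
LB2 = min(M1 times) + sum(M2 times) = 7 + 23 = 30
Lower bound = max(LB1, LB2) = max(48, 30) = 48

48


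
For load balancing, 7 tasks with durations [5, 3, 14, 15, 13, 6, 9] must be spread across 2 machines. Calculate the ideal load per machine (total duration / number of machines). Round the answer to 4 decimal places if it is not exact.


Total processing time = 5 + 3 + 14 + 15 + 13 + 6 + 9 = 65
Number of machines = 2
Ideal balanced load = 65 / 2 = 32.5

32.5


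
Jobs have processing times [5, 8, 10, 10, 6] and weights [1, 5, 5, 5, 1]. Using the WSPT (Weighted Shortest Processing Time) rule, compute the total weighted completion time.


Compute p/w ratios and sort ascending (WSPT): [(8, 5), (10, 5), (10, 5), (5, 1), (6, 1)]
Compute weighted completion times:
  Job (p=8,w=5): C=8, w*C=5*8=40
  Job (p=10,w=5): C=18, w*C=5*18=90
  Job (p=10,w=5): C=28, w*C=5*28=140
  Job (p=5,w=1): C=33, w*C=1*33=33
  Job (p=6,w=1): C=39, w*C=1*39=39
Total weighted completion time = 342

342


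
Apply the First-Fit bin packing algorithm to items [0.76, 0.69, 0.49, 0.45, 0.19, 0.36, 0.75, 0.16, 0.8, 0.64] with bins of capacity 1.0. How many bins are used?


Place items sequentially using First-Fit:
  Item 0.76 -> new Bin 1
  Item 0.69 -> new Bin 2
  Item 0.49 -> new Bin 3
  Item 0.45 -> Bin 3 (now 0.94)
  Item 0.19 -> Bin 1 (now 0.95)
  Item 0.36 -> new Bin 4
  Item 0.75 -> new Bin 5
  Item 0.16 -> Bin 2 (now 0.85)
  Item 0.8 -> new Bin 6
  Item 0.64 -> Bin 4 (now 1.0)
Total bins used = 6

6


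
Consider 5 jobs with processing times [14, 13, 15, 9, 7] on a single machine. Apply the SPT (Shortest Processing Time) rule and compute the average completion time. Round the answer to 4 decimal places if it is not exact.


Sort jobs by processing time (SPT order): [7, 9, 13, 14, 15]
Compute completion times sequentially:
  Job 1: processing = 7, completes at 7
  Job 2: processing = 9, completes at 16
  Job 3: processing = 13, completes at 29
  Job 4: processing = 14, completes at 43
  Job 5: processing = 15, completes at 58
Sum of completion times = 153
Average completion time = 153/5 = 30.6

30.6


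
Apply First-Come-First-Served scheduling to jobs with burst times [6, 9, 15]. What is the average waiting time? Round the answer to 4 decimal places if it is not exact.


FCFS order (as given): [6, 9, 15]
Waiting times:
  Job 1: wait = 0
  Job 2: wait = 6
  Job 3: wait = 15
Sum of waiting times = 21
Average waiting time = 21/3 = 7.0

7.0


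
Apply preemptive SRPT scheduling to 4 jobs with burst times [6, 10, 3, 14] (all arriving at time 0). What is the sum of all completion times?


Since all jobs arrive at t=0, SRPT equals SPT ordering.
SPT order: [3, 6, 10, 14]
Completion times:
  Job 1: p=3, C=3
  Job 2: p=6, C=9
  Job 3: p=10, C=19
  Job 4: p=14, C=33
Total completion time = 3 + 9 + 19 + 33 = 64

64


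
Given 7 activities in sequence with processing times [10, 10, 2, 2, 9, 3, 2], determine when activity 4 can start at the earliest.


Activity 4 starts after activities 1 through 3 complete.
Predecessor durations: [10, 10, 2]
ES = 10 + 10 + 2 = 22

22


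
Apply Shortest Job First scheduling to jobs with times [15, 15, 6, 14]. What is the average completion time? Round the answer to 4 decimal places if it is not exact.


SJF order (ascending): [6, 14, 15, 15]
Completion times:
  Job 1: burst=6, C=6
  Job 2: burst=14, C=20
  Job 3: burst=15, C=35
  Job 4: burst=15, C=50
Average completion = 111/4 = 27.75

27.75


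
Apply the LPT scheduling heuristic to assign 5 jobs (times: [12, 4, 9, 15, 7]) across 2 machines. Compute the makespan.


Sort jobs in decreasing order (LPT): [15, 12, 9, 7, 4]
Assign each job to the least loaded machine:
  Machine 1: jobs [15, 7], load = 22
  Machine 2: jobs [12, 9, 4], load = 25
Makespan = max load = 25

25


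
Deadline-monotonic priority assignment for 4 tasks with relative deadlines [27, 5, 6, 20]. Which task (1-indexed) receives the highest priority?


Sort tasks by relative deadline (ascending):
  Task 2: deadline = 5
  Task 3: deadline = 6
  Task 4: deadline = 20
  Task 1: deadline = 27
Priority order (highest first): [2, 3, 4, 1]
Highest priority task = 2

2


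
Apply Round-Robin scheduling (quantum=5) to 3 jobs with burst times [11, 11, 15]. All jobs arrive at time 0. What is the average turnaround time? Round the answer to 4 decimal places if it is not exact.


Time quantum = 5
Execution trace:
  J1 runs 5 units, time = 5
  J2 runs 5 units, time = 10
  J3 runs 5 units, time = 15
  J1 runs 5 units, time = 20
  J2 runs 5 units, time = 25
  J3 runs 5 units, time = 30
  J1 runs 1 units, time = 31
  J2 runs 1 units, time = 32
  J3 runs 5 units, time = 37
Finish times: [31, 32, 37]
Average turnaround = 100/3 = 33.3333

33.3333


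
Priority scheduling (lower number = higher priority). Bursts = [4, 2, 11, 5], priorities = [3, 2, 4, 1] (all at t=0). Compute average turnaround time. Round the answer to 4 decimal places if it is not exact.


Sort by priority (ascending = highest first):
Order: [(1, 5), (2, 2), (3, 4), (4, 11)]
Completion times:
  Priority 1, burst=5, C=5
  Priority 2, burst=2, C=7
  Priority 3, burst=4, C=11
  Priority 4, burst=11, C=22
Average turnaround = 45/4 = 11.25

11.25


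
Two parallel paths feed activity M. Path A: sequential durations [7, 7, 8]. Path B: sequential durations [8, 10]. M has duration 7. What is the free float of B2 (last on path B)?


ES(B2) = sum of predecessors on chain B = 8
EF(B2) = ES + duration = 8 + 10 = 18
Successor of B2 is M. ES(M) = max(sum(A), sum(B)) = max(22, 18) = 22
Free float = ES(successor) - EF(current) = 22 - 18 = 4

4


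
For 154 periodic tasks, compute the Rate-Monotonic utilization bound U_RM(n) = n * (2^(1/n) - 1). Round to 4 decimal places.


Compute 2^(1/154) = 1.0045111002
Subtract 1: 1.0045111002 - 1 = 0.0045111002
Multiply by n: 154 * 0.0045111002 = 0.6947094308
Round to 4 dp: 0.6947

0.6947


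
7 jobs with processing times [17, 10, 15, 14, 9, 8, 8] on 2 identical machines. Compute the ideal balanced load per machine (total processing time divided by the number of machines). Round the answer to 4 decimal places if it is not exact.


Total processing time = 17 + 10 + 15 + 14 + 9 + 8 + 8 = 81
Number of machines = 2
Ideal balanced load = 81 / 2 = 40.5

40.5


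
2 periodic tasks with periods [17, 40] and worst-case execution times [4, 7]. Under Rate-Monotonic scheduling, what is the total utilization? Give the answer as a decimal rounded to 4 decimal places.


Compute individual utilizations (exact fractions):
  Task 1: C/T = 4/17 (approx. 0.2353)
  Task 2: C/T = 7/40 (approx. 0.175)
Total utilization U = 4/17 + 7/40 = 279/680
Rounded to 4 decimal places: U = 0.4103
RM (Liu & Layland) bound for 2 tasks = 0.828427; compare with U = 279/680 (approx. 0.410294)
U <= bound, so schedulable by RM sufficient condition.

0.4103


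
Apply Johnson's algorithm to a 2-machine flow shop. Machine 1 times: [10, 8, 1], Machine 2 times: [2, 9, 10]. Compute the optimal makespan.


Apply Johnson's rule:
  Group 1 (a <= b): [(3, 1, 10), (2, 8, 9)]
  Group 2 (a > b): [(1, 10, 2)]
Optimal job order: [3, 2, 1]
Schedule:
  Job 3: M1 done at 1, M2 done at 11
  Job 2: M1 done at 9, M2 done at 20
  Job 1: M1 done at 19, M2 done at 22
Makespan = 22

22


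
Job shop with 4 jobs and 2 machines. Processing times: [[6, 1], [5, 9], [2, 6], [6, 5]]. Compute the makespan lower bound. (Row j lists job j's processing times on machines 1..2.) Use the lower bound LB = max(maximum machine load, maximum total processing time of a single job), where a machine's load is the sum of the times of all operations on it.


Machine loads:
  Machine 1: 6 + 5 + 2 + 6 = 19
  Machine 2: 1 + 9 + 6 + 5 = 21
Max machine load = 21
Job totals:
  Job 1: 7
  Job 2: 14
  Job 3: 8
  Job 4: 11
Max job total = 14
Lower bound = max(21, 14) = 21

21


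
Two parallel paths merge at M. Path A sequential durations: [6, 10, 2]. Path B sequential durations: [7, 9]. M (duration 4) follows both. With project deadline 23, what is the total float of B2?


Forward pass: ES(B2) = sum of predecessors on chain B = 7
EF = ES + duration = 7 + 9 = 16
Backward pass: LF(M) = deadline = 23; LS(M) = 23 - 4 = 19
LF(B2) = LS(M) - sum(successors on chain B) = 19 - 0 = 19
LS = LF - duration = 19 - 9 = 10
Total float = LS - ES = 10 - 7 = 3

3


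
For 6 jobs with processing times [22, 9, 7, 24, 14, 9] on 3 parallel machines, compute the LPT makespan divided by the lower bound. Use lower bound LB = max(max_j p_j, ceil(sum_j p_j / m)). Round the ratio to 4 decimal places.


LPT order: [24, 22, 14, 9, 9, 7]
Machine loads after assignment: [24, 31, 30]
LPT makespan = 31
Lower bound = max(max_job, ceil(total/3)) = max(24, 29) = 29
Ratio = 31 / 29 = 1.069

1.069


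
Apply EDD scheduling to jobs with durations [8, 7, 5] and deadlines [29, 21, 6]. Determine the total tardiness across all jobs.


Sort by due date (EDD order): [(5, 6), (7, 21), (8, 29)]
Compute completion times and tardiness:
  Job 1: p=5, d=6, C=5, tardiness=max(0,5-6)=0
  Job 2: p=7, d=21, C=12, tardiness=max(0,12-21)=0
  Job 3: p=8, d=29, C=20, tardiness=max(0,20-29)=0
Total tardiness = 0

0


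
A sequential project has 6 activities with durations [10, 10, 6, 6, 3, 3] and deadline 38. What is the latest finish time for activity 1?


LF(activity 1) = deadline - sum of successor durations
Successors: activities 2 through 6 with durations [10, 6, 6, 3, 3]
Sum of successor durations = 28
LF = 38 - 28 = 10

10


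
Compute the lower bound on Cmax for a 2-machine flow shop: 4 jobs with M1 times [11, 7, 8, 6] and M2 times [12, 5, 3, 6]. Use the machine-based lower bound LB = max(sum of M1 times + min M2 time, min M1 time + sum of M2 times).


LB1 = sum(M1 times) + min(M2 times) = 32 + 3 = 35
LB2 = min(M1 times) + sum(M2 times) = 6 + 26 = 32
Lower bound = max(LB1, LB2) = max(35, 32) = 35

35


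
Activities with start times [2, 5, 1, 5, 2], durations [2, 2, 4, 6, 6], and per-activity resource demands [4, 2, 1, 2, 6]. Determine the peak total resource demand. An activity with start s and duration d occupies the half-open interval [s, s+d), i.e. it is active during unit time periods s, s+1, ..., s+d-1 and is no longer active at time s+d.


Each activity i is active on [start_i, start_i + duration_i).
Compute total resource usage per time slot:
  t=0: active resources = [], total = 0
  t=1: active resources = [1], total = 1
  t=2: active resources = [4, 1, 6], total = 11
  t=3: active resources = [4, 1, 6], total = 11
  t=4: active resources = [1, 6], total = 7
  t=5: active resources = [2, 2, 6], total = 10
  t=6: active resources = [2, 2, 6], total = 10
  t=7: active resources = [2, 6], total = 8
  t=8: active resources = [2], total = 2
  t=9: active resources = [2], total = 2
  t=10: active resources = [2], total = 2
Peak resource demand = 11

11


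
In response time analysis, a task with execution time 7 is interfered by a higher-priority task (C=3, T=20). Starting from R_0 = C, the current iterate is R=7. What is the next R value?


R_next = C + ceil(R_prev / T_hp) * C_hp
ceil(7 / 20) = ceil(0.35) = 1
Interference = 1 * 3 = 3
R_next = 7 + 3 = 10

10


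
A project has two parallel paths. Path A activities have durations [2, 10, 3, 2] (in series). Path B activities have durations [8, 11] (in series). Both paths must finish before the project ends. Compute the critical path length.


Path A total = 2 + 10 + 3 + 2 = 17
Path B total = 8 + 11 = 19
Critical path = longest path = max(17, 19) = 19

19


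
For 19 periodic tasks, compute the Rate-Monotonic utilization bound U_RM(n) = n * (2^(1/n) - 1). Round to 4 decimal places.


Compute 2^(1/19) = 1.0371550444
Subtract 1: 1.0371550444 - 1 = 0.0371550444
Multiply by n: 19 * 0.0371550444 = 0.7059458436
Round to 4 dp: 0.7059

0.7059


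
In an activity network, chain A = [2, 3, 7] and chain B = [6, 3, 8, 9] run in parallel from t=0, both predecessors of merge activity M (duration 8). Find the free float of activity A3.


ES(A3) = sum of predecessors on chain A = 5
EF(A3) = ES + duration = 5 + 7 = 12
Successor of A3 is M. ES(M) = max(sum(A), sum(B)) = max(12, 26) = 26
Free float = ES(successor) - EF(current) = 26 - 12 = 14

14


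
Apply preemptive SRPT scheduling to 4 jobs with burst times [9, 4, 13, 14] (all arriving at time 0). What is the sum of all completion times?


Since all jobs arrive at t=0, SRPT equals SPT ordering.
SPT order: [4, 9, 13, 14]
Completion times:
  Job 1: p=4, C=4
  Job 2: p=9, C=13
  Job 3: p=13, C=26
  Job 4: p=14, C=40
Total completion time = 4 + 13 + 26 + 40 = 83

83


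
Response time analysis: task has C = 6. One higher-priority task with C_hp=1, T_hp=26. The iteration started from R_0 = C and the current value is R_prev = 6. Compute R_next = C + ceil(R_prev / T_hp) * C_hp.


R_next = C + ceil(R_prev / T_hp) * C_hp
ceil(6 / 26) = ceil(0.2308) = 1
Interference = 1 * 1 = 1
R_next = 6 + 1 = 7

7


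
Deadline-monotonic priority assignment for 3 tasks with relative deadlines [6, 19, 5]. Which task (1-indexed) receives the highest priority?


Sort tasks by relative deadline (ascending):
  Task 3: deadline = 5
  Task 1: deadline = 6
  Task 2: deadline = 19
Priority order (highest first): [3, 1, 2]
Highest priority task = 3

3


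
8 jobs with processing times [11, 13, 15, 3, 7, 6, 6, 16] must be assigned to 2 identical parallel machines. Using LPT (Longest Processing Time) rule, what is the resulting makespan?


Sort jobs in decreasing order (LPT): [16, 15, 13, 11, 7, 6, 6, 3]
Assign each job to the least loaded machine:
  Machine 1: jobs [16, 11, 7, 6], load = 40
  Machine 2: jobs [15, 13, 6, 3], load = 37
Makespan = max load = 40

40


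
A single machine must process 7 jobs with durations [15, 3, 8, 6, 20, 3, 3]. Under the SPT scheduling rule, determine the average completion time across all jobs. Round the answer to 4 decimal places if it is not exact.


Sort jobs by processing time (SPT order): [3, 3, 3, 6, 8, 15, 20]
Compute completion times sequentially:
  Job 1: processing = 3, completes at 3
  Job 2: processing = 3, completes at 6
  Job 3: processing = 3, completes at 9
  Job 4: processing = 6, completes at 15
  Job 5: processing = 8, completes at 23
  Job 6: processing = 15, completes at 38
  Job 7: processing = 20, completes at 58
Sum of completion times = 152
Average completion time = 152/7 = 21.7143

21.7143


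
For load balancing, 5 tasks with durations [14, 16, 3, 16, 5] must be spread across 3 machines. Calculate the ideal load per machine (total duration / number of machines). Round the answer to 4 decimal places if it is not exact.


Total processing time = 14 + 16 + 3 + 16 + 5 = 54
Number of machines = 3
Ideal balanced load = 54 / 3 = 18.0

18.0


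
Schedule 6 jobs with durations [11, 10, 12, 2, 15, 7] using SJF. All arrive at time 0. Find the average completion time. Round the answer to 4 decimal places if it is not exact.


SJF order (ascending): [2, 7, 10, 11, 12, 15]
Completion times:
  Job 1: burst=2, C=2
  Job 2: burst=7, C=9
  Job 3: burst=10, C=19
  Job 4: burst=11, C=30
  Job 5: burst=12, C=42
  Job 6: burst=15, C=57
Average completion = 159/6 = 26.5

26.5


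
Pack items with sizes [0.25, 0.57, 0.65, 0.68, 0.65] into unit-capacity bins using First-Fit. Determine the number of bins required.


Place items sequentially using First-Fit:
  Item 0.25 -> new Bin 1
  Item 0.57 -> Bin 1 (now 0.82)
  Item 0.65 -> new Bin 2
  Item 0.68 -> new Bin 3
  Item 0.65 -> new Bin 4
Total bins used = 4

4


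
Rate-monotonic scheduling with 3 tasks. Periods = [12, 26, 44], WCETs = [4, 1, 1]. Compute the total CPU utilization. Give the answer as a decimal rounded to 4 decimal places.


Compute individual utilizations (exact fractions):
  Task 1: C/T = 4/12 = 1/3 (approx. 0.3333)
  Task 2: C/T = 1/26 (approx. 0.0385)
  Task 3: C/T = 1/44 (approx. 0.0227)
Total utilization U = 1/3 + 1/26 + 1/44 = 677/1716
Rounded to 4 decimal places: U = 0.3945
RM (Liu & Layland) bound for 3 tasks = 0.779763; compare with U = 677/1716 (approx. 0.394522)
U <= bound, so schedulable by RM sufficient condition.

0.3945


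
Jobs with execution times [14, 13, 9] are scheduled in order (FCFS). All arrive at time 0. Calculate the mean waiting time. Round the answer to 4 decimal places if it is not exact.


FCFS order (as given): [14, 13, 9]
Waiting times:
  Job 1: wait = 0
  Job 2: wait = 14
  Job 3: wait = 27
Sum of waiting times = 41
Average waiting time = 41/3 = 13.6667

13.6667


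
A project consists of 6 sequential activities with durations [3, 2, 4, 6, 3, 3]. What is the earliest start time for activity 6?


Activity 6 starts after activities 1 through 5 complete.
Predecessor durations: [3, 2, 4, 6, 3]
ES = 3 + 2 + 4 + 6 + 3 = 18

18


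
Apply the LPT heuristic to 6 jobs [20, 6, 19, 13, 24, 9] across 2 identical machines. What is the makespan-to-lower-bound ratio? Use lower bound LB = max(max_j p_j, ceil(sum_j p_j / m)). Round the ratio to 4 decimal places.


LPT order: [24, 20, 19, 13, 9, 6]
Machine loads after assignment: [46, 45]
LPT makespan = 46
Lower bound = max(max_job, ceil(total/2)) = max(24, 46) = 46
Ratio = 46 / 46 = 1.0

1.0


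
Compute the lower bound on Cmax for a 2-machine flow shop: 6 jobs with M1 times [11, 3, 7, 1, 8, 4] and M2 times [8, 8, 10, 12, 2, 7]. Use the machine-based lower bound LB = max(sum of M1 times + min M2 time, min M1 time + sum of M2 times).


LB1 = sum(M1 times) + min(M2 times) = 34 + 2 = 36
LB2 = min(M1 times) + sum(M2 times) = 1 + 47 = 48
Lower bound = max(LB1, LB2) = max(36, 48) = 48

48


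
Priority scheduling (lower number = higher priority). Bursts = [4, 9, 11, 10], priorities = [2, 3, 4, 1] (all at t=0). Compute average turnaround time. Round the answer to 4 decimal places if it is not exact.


Sort by priority (ascending = highest first):
Order: [(1, 10), (2, 4), (3, 9), (4, 11)]
Completion times:
  Priority 1, burst=10, C=10
  Priority 2, burst=4, C=14
  Priority 3, burst=9, C=23
  Priority 4, burst=11, C=34
Average turnaround = 81/4 = 20.25

20.25


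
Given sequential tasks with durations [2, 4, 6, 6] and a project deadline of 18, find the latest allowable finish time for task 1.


LF(activity 1) = deadline - sum of successor durations
Successors: activities 2 through 4 with durations [4, 6, 6]
Sum of successor durations = 16
LF = 18 - 16 = 2

2


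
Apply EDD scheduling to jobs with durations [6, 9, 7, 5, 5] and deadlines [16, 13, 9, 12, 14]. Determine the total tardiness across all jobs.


Sort by due date (EDD order): [(7, 9), (5, 12), (9, 13), (5, 14), (6, 16)]
Compute completion times and tardiness:
  Job 1: p=7, d=9, C=7, tardiness=max(0,7-9)=0
  Job 2: p=5, d=12, C=12, tardiness=max(0,12-12)=0
  Job 3: p=9, d=13, C=21, tardiness=max(0,21-13)=8
  Job 4: p=5, d=14, C=26, tardiness=max(0,26-14)=12
  Job 5: p=6, d=16, C=32, tardiness=max(0,32-16)=16
Total tardiness = 36

36
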